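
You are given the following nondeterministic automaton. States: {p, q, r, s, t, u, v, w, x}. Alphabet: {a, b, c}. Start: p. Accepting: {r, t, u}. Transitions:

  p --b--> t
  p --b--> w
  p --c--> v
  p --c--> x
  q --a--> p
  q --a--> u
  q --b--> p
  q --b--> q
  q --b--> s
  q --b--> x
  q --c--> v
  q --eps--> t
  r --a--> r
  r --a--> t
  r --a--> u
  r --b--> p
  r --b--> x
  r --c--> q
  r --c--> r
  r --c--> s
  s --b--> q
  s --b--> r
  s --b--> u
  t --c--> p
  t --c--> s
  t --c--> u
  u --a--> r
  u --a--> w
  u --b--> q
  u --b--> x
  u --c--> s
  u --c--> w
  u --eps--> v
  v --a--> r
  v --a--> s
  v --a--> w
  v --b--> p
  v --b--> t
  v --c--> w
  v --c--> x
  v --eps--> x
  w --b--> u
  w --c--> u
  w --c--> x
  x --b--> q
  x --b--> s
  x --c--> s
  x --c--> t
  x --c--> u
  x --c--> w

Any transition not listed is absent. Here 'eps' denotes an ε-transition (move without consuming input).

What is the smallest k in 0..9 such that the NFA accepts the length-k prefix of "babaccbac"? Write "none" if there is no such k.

Start in {p}.
Read 'b': p→{t, w}; now {t, w}.
None of the earlier sets intersect F, but {t, w} does.

1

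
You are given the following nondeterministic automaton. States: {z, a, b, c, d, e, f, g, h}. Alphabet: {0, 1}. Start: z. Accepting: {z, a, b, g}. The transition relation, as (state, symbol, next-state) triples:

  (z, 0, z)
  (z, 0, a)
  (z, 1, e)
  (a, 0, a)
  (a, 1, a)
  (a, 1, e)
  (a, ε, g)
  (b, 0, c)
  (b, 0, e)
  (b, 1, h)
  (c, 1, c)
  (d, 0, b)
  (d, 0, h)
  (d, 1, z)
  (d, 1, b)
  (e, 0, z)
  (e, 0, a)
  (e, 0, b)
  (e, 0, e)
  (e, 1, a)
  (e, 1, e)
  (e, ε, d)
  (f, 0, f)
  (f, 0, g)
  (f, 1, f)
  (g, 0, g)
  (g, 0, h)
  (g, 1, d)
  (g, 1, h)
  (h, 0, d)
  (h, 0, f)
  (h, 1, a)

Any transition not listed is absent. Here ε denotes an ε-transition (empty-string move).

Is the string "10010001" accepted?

Yes

Start in {z}.
Read '1': z→{e}; union {e}; ε-closure = {d, e}.
Read '0': d→{b, h}, e→{z, a, b, e}; union {z, a, b, e, h}; ε-closure = {z, a, b, d, e, g, h}.
Read '0': z→{z, a}, a→{a}, b→{c, e}, d→{b, h}, e→{z, a, b, e}, g→{g, h}, h→{d, f}; now {z, a, b, c, d, e, f, g, h}.
Read '1': z→{e}, a→{a, e}, b→{h}, c→{c}, d→{z, b}, e→{a, e}, f→{f}, g→{d, h}, h→{a}; union {z, a, b, c, d, e, f, h}; ε-closure = {z, a, b, c, d, e, f, g, h}.
Read '0': z→{z, a}, a→{a}, b→{c, e}, c→∅, d→{b, h}, e→{z, a, b, e}, f→{f, g}, g→{g, h}, h→{d, f}; now {z, a, b, c, d, e, f, g, h}.
Read '0': z→{z, a}, a→{a}, b→{c, e}, c→∅, d→{b, h}, e→{z, a, b, e}, f→{f, g}, g→{g, h}, h→{d, f}; now {z, a, b, c, d, e, f, g, h}.
Read '0': z→{z, a}, a→{a}, b→{c, e}, c→∅, d→{b, h}, e→{z, a, b, e}, f→{f, g}, g→{g, h}, h→{d, f}; now {z, a, b, c, d, e, f, g, h}.
Read '1': z→{e}, a→{a, e}, b→{h}, c→{c}, d→{z, b}, e→{a, e}, f→{f}, g→{d, h}, h→{a}; union {z, a, b, c, d, e, f, h}; ε-closure = {z, a, b, c, d, e, f, g, h}.
The final set {z, a, b, c, d, e, f, g, h} contains the accepting states z, a, b, g.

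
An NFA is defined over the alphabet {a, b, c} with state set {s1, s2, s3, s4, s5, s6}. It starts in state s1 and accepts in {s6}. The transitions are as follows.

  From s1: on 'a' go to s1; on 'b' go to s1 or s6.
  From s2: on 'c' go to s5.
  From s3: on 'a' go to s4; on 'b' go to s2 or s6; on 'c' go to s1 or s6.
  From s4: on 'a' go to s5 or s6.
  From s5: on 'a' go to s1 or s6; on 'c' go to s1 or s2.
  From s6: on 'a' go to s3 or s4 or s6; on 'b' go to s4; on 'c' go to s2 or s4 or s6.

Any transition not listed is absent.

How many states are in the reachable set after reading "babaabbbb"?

3

Start in {s1}.
Read 'b': {s1} → {s1, s6}.
Read 'a': {s1, s6} → {s1, s3, s4, s6}.
Read 'b': {s1, s3, s4, s6} → {s1, s2, s4, s6}.
Read 'a': {s1, s2, s4, s6} → {s1, s3, s4, s5, s6}.
Read 'a': {s1, s3, s4, s5, s6} → {s1, s3, s4, s5, s6}.
Read 'b': {s1, s3, s4, s5, s6} → {s1, s2, s4, s6}.
Read 'b': {s1, s2, s4, s6} → {s1, s4, s6}.
Read 'b': {s1, s4, s6} → {s1, s4, s6}.
Read 'b': {s1, s4, s6} → {s1, s4, s6}.
That set has 3 states.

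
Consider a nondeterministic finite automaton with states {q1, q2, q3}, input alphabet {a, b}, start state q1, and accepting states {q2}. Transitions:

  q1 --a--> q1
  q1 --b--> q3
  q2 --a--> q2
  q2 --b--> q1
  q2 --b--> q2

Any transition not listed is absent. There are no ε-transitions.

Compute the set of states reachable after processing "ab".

{q3}

Start in {q1}.
Read 'a': {q1} → {q1}.
Read 'b': {q1} → {q3}.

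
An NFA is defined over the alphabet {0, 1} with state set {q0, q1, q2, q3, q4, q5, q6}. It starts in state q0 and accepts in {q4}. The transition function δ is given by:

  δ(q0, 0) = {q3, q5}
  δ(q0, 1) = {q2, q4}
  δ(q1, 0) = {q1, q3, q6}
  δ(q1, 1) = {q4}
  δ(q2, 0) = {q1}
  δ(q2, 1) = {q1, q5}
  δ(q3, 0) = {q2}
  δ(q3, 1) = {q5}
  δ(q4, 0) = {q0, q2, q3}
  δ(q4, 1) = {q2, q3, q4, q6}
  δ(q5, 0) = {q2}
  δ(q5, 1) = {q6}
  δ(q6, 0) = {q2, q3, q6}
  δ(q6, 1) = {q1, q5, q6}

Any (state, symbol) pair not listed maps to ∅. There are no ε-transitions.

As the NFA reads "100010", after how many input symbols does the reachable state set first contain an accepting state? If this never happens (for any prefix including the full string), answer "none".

Start in {q0}.
Read '1': q0→{q2, q4}; now {q2, q4}.
None of the earlier sets intersect F, but {q2, q4} does.

1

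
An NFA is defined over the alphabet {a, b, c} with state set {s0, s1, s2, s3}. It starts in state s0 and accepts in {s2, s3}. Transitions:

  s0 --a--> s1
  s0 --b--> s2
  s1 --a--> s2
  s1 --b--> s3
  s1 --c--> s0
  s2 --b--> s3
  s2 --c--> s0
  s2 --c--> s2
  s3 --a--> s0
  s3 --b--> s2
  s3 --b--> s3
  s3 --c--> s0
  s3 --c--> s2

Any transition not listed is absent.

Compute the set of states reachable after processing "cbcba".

Start in {s0}.
Read 'c': s0→∅; now ∅.
The set is empty and remains empty for the remaining 4 symbols.

∅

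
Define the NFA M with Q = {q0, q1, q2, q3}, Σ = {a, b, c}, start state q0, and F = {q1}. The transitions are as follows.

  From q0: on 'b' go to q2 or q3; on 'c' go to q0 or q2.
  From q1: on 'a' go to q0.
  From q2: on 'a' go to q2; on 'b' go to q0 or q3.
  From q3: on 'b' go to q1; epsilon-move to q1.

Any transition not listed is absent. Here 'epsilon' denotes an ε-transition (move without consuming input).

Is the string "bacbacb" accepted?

Yes

Start in {q0}.
Read 'b': {q0} → {q1, q2, q3}.
Read 'a': {q1, q2, q3} → {q0, q2}.
Read 'c': {q0, q2} → {q0, q2}.
Read 'b': {q0, q2} → {q0, q1, q2, q3}.
Read 'a': {q0, q1, q2, q3} → {q0, q2}.
Read 'c': {q0, q2} → {q0, q2}.
Read 'b': {q0, q2} → {q0, q1, q2, q3}.
The final set {q0, q1, q2, q3} contains the accepting state q1.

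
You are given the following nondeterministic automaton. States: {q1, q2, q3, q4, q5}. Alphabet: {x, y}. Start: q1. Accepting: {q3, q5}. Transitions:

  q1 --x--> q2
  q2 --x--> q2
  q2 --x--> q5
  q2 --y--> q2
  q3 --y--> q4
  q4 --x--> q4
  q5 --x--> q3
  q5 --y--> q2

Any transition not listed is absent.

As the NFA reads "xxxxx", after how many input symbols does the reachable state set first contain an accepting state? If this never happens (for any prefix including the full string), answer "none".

2

Start in {q1}.
Read 'x': {q1} → {q2}.
Read 'x': {q2} → {q2, q5}.
None of the earlier sets intersect F, but {q2, q5} does.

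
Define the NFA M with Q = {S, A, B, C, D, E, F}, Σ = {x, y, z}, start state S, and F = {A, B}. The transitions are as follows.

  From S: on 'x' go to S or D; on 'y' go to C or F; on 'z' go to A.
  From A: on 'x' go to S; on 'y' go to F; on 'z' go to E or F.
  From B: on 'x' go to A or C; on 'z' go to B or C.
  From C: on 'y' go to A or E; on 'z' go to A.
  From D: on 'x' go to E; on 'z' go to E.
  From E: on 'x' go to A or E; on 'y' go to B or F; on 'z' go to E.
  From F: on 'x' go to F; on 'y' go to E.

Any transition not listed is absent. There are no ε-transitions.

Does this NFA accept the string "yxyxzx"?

Start in {S}.
Read 'y': S→{C, F}; now {C, F}.
Read 'x': C→∅, F→{F}; now {F}.
Read 'y': F→{E}; now {E}.
Read 'x': E→{A, E}; now {A, E}.
Read 'z': A→{E, F}, E→{E}; now {E, F}.
Read 'x': E→{A, E}, F→{F}; now {A, E, F}.
The final set {A, E, F} contains the accepting state A.

Yes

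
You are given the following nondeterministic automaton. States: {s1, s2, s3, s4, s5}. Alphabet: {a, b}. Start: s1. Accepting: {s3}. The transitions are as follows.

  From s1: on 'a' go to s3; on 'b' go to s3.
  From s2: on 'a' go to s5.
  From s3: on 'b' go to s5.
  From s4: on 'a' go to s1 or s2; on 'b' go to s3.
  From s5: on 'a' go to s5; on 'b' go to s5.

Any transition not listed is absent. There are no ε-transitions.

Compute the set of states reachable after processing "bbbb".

Start in {s1}.
Read 'b': s1→{s3}; now {s3}.
Read 'b': s3→{s5}; now {s5}.
Read 'b': s5→{s5}; now {s5}.
Read 'b': s5→{s5}; now {s5}.

{s5}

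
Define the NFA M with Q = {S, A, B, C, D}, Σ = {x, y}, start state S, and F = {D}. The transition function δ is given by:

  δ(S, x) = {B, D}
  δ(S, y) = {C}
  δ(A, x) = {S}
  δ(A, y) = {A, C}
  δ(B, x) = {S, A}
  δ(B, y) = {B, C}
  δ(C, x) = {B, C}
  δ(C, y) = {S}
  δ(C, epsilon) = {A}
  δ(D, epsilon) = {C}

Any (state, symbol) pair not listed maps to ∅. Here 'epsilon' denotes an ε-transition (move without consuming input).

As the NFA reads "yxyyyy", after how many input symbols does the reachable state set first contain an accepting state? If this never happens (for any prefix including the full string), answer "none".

Start in {S}.
Read 'y': {S} → {A, C}.
Read 'x': {A, C} → {S, A, B, C}.
Read 'y': {S, A, B, C} → {S, A, B, C}.
Read 'y': {S, A, B, C} → {S, A, B, C}.
Read 'y': {S, A, B, C} → {S, A, B, C}.
Read 'y': {S, A, B, C} → {S, A, B, C}.
No reachable set along the way intersects F.

none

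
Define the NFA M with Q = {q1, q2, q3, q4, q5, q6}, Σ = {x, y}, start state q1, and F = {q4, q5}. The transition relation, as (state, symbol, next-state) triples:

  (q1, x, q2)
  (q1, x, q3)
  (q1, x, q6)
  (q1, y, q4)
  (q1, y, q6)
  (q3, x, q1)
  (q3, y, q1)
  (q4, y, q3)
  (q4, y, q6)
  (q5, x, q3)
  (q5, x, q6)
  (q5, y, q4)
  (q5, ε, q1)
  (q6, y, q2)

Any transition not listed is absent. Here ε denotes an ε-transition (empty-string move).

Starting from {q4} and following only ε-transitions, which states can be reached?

{q4}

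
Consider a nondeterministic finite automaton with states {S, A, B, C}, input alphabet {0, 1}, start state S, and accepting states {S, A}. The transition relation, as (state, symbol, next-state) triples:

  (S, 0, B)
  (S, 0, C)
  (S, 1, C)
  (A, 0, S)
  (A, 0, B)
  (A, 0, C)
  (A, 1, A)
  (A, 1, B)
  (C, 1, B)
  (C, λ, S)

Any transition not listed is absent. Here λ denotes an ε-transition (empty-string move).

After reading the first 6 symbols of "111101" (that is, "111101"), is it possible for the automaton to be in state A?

Start in {S}.
Read '1': {S} → {S, C}.
Read '1': {S, C} → {S, B, C}.
Read '1': {S, B, C} → {S, B, C}.
Read '1': {S, B, C} → {S, B, C}.
Read '0': {S, B, C} → {S, B, C}.
Read '1': {S, B, C} → {S, B, C}.
State A is not in {S, B, C}.

No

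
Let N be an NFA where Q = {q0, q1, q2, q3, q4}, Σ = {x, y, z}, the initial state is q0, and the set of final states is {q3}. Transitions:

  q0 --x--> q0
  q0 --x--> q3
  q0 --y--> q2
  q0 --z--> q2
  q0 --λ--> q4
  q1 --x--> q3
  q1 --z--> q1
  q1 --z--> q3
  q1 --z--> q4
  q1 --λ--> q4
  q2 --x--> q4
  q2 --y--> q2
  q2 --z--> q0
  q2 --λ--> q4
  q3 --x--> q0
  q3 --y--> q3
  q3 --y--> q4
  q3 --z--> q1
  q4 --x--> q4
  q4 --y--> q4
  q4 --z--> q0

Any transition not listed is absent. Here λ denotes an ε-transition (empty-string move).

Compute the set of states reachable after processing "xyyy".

{q2, q3, q4}

Start: ε-closure({q0}) = {q0, q4}.
Read 'x': {q0, q4} → {q0, q3, q4}.
Read 'y': {q0, q3, q4} → {q2, q3, q4}.
Read 'y': {q2, q3, q4} → {q2, q3, q4}.
Read 'y': {q2, q3, q4} → {q2, q3, q4}.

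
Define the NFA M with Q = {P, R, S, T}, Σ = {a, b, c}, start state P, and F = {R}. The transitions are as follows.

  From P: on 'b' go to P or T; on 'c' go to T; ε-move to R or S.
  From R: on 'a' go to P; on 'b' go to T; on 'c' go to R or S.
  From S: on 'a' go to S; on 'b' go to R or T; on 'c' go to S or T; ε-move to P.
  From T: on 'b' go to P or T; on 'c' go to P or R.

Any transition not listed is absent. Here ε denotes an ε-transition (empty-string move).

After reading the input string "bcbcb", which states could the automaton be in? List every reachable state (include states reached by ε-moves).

{P, R, S, T}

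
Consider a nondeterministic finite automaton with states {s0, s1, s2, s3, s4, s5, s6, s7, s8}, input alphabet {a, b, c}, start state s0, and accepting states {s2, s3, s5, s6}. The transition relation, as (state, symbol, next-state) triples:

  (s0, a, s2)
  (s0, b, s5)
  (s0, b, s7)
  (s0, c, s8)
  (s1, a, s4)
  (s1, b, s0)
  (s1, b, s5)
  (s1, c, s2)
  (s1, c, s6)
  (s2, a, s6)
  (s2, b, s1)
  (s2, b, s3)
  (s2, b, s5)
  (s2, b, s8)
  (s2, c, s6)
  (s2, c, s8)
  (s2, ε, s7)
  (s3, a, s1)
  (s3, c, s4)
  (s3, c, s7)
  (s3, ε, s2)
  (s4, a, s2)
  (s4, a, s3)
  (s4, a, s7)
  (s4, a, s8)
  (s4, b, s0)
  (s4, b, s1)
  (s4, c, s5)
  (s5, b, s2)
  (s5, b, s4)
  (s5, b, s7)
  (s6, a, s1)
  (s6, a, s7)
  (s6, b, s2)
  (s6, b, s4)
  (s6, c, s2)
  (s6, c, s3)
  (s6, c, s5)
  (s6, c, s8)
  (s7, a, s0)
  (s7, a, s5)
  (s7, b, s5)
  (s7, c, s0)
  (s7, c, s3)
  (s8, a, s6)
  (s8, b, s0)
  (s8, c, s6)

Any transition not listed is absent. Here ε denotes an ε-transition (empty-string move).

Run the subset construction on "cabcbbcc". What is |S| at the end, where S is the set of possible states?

Start in {s0}.
Read 'c': s0→{s8}; now {s8}.
Read 'a': s8→{s6}; now {s6}.
Read 'b': s6→{s2, s4}; union {s2, s4}; ε-closure = {s2, s4, s7}.
Read 'c': s2→{s6, s8}, s4→{s5}, s7→{s0, s3}; union {s0, s3, s5, s6, s8}; ε-closure = {s0, s2, s3, s5, s6, s7, s8}.
Read 'b': s0→{s5, s7}, s2→{s1, s3, s5, s8}, s3→∅, s5→{s2, s4, s7}, s6→{s2, s4}, s7→{s5}, s8→{s0}; now {s0, s1, s2, s3, s4, s5, s7, s8}.
Read 'b': s0→{s5, s7}, s1→{s0, s5}, s2→{s1, s3, s5, s8}, s3→∅, s4→{s0, s1}, s5→{s2, s4, s7}, s7→{s5}, s8→{s0}; now {s0, s1, s2, s3, s4, s5, s7, s8}.
Read 'c': s0→{s8}, s1→{s2, s6}, s2→{s6, s8}, s3→{s4, s7}, s4→{s5}, s5→∅, s7→{s0, s3}, s8→{s6}; now {s0, s2, s3, s4, s5, s6, s7, s8}.
Read 'c': s0→{s8}, s2→{s6, s8}, s3→{s4, s7}, s4→{s5}, s5→∅, s6→{s2, s3, s5, s8}, s7→{s0, s3}, s8→{s6}; now {s0, s2, s3, s4, s5, s6, s7, s8}.
That set has 8 states.

8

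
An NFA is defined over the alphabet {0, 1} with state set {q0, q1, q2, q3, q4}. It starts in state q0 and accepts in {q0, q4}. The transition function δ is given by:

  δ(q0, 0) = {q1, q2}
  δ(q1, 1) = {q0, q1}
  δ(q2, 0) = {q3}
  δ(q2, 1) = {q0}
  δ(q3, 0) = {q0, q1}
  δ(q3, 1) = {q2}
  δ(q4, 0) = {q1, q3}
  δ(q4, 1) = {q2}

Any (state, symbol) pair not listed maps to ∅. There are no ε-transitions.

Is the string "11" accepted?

Start in {q0}.
Read '1': {q0} → ∅.
The set is empty and remains empty for the remaining 1 symbol.
The final set ∅ contains no accepting state.

No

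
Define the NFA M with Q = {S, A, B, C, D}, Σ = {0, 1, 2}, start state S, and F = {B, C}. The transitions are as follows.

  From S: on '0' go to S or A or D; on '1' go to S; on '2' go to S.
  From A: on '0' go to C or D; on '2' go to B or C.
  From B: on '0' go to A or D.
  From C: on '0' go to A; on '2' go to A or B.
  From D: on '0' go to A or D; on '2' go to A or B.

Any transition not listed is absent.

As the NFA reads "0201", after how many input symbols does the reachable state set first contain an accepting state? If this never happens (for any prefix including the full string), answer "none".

2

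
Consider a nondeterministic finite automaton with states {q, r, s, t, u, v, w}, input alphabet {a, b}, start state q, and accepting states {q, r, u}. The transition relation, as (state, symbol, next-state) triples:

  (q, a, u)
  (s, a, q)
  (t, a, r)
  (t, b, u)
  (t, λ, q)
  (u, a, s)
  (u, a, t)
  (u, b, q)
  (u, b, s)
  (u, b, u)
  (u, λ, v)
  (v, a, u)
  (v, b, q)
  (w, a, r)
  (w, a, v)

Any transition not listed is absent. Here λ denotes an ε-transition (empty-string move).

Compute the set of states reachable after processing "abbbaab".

Start in {q}.
Read 'a': {q} → {u, v}.
Read 'b': {u, v} → {q, s, u, v}.
Read 'b': {q, s, u, v} → {q, s, u, v}.
Read 'b': {q, s, u, v} → {q, s, u, v}.
Read 'a': {q, s, u, v} → {q, s, t, u, v}.
Read 'a': {q, s, t, u, v} → {q, r, s, t, u, v}.
Read 'b': {q, r, s, t, u, v} → {q, s, u, v}.

{q, s, u, v}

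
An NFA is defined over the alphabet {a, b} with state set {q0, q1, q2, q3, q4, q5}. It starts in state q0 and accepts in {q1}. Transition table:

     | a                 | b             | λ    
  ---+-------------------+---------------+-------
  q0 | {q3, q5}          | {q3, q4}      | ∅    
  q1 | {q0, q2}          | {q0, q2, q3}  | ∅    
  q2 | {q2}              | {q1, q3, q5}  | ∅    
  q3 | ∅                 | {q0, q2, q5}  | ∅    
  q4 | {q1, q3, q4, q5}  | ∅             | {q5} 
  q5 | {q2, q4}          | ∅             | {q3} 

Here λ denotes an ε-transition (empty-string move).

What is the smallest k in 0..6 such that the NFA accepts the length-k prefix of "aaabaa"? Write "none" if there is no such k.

3

Start in {q0}.
Read 'a': q0→{q3, q5}; now {q3, q5}.
Read 'a': q3→∅, q5→{q2, q4}; union {q2, q4}; ε-closure = {q2, q3, q4, q5}.
Read 'a': q2→{q2}, q3→∅, q4→{q1, q3, q4, q5}, q5→{q2, q4}; now {q1, q2, q3, q4, q5}.
None of the earlier sets intersect F, but {q1, q2, q3, q4, q5} does.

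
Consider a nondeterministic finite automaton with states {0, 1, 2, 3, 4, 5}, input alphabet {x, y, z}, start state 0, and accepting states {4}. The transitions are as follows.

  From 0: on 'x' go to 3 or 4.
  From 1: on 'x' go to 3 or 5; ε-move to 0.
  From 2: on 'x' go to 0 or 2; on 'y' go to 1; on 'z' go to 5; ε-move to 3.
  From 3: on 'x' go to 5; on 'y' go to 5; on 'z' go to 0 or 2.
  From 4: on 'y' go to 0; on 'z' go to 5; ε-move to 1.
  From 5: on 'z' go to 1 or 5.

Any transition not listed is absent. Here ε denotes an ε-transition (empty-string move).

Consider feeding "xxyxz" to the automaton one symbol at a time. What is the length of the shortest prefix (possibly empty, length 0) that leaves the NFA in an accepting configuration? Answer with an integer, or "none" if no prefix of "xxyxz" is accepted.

Start in {0}.
Read 'x': {0} → {0, 1, 3, 4}.
None of the earlier sets intersect F, but {0, 1, 3, 4} does.

1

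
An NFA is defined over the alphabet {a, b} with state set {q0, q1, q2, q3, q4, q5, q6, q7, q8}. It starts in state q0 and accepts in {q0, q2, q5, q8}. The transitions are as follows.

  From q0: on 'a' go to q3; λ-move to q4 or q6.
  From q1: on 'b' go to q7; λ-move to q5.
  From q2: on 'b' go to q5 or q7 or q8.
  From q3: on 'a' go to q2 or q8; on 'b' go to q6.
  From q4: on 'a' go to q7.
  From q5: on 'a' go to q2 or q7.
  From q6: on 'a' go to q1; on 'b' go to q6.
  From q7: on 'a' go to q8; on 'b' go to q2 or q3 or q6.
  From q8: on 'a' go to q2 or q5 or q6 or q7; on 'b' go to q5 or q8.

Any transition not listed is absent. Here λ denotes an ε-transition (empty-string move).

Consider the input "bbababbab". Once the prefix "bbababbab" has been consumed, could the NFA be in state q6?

Start: ε-closure({q0}) = {q0, q4, q6}.
Read 'b': q0→∅, q4→∅, q6→{q6}; now {q6}.
Read 'b': q6→{q6}; now {q6}.
Read 'a': q6→{q1}; union {q1}; ε-closure = {q1, q5}.
Read 'b': q1→{q7}, q5→∅; now {q7}.
Read 'a': q7→{q8}; now {q8}.
Read 'b': q8→{q5, q8}; now {q5, q8}.
Read 'b': q5→∅, q8→{q5, q8}; now {q5, q8}.
Read 'a': q5→{q2, q7}, q8→{q2, q5, q6, q7}; now {q2, q5, q6, q7}.
Read 'b': q2→{q5, q7, q8}, q5→∅, q6→{q6}, q7→{q2, q3, q6}; now {q2, q3, q5, q6, q7, q8}.
State q6 is in {q2, q3, q5, q6, q7, q8}.

Yes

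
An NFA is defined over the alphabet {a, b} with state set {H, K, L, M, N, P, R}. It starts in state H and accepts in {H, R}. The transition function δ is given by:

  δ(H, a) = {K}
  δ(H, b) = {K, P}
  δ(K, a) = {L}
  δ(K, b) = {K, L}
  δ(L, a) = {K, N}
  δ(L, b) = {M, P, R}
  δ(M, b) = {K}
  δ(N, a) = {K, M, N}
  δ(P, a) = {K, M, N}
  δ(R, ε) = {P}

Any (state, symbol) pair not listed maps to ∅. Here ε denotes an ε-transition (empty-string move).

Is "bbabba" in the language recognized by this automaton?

No

Start in {H}.
Read 'b': {H} → {K, P}.
Read 'b': {K, P} → {K, L}.
Read 'a': {K, L} → {K, L, N}.
Read 'b': {K, L, N} → {K, L, M, P, R}.
Read 'b': {K, L, M, P, R} → {K, L, M, P, R}.
Read 'a': {K, L, M, P, R} → {K, L, M, N}.
The final set {K, L, M, N} contains no accepting state.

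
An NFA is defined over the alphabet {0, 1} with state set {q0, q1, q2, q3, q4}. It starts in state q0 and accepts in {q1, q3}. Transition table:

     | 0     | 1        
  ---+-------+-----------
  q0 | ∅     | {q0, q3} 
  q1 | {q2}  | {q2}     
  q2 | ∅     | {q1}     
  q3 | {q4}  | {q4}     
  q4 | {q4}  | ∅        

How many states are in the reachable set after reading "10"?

Start in {q0}.
Read '1': {q0} → {q0, q3}.
Read '0': {q0, q3} → {q4}.
That set has 1 state.

1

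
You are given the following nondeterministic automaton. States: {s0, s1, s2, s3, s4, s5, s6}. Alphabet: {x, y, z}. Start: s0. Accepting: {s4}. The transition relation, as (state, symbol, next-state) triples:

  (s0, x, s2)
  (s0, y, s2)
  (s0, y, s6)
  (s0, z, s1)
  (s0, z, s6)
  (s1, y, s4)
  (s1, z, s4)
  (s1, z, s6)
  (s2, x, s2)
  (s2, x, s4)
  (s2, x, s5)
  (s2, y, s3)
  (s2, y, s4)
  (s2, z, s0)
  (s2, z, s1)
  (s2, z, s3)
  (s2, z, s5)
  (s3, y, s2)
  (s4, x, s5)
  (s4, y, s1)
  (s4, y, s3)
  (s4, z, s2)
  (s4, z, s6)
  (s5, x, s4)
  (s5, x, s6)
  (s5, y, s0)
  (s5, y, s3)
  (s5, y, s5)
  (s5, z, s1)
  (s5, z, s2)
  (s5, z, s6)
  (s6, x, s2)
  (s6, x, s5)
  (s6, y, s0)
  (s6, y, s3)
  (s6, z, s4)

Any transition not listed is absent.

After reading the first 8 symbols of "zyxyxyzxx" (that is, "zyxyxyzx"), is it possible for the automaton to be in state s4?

Start in {s0}.
Read 'z': {s0} → {s1, s6}.
Read 'y': {s1, s6} → {s0, s3, s4}.
Read 'x': {s0, s3, s4} → {s2, s5}.
Read 'y': {s2, s5} → {s0, s3, s4, s5}.
Read 'x': {s0, s3, s4, s5} → {s2, s4, s5, s6}.
Read 'y': {s2, s4, s5, s6} → {s0, s1, s3, s4, s5}.
Read 'z': {s0, s1, s3, s4, s5} → {s1, s2, s4, s6}.
Read 'x': {s1, s2, s4, s6} → {s2, s4, s5}.
State s4 is in {s2, s4, s5}.

Yes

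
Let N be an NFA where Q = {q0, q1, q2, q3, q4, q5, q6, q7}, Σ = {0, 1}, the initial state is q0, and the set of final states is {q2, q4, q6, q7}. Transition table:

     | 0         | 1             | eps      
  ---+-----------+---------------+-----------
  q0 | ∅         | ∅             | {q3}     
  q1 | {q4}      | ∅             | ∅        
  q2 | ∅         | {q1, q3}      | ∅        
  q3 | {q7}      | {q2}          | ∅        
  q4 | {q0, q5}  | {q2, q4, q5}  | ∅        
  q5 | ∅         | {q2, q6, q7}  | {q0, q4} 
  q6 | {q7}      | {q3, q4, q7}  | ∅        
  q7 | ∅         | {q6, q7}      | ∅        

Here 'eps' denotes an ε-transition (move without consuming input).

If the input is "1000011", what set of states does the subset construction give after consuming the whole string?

∅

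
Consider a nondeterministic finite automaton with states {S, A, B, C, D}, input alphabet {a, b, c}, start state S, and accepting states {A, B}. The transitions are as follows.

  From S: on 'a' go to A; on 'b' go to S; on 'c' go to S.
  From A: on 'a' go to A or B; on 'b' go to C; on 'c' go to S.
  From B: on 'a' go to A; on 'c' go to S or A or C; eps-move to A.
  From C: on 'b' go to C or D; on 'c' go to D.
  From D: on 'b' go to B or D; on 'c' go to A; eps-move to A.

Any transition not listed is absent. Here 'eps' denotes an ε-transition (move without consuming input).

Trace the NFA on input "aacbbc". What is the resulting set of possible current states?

Start in {S}.
Read 'a': S→{A}; now {A}.
Read 'a': A→{A, B}; now {A, B}.
Read 'c': A→{S}, B→{S, A, C}; now {S, A, C}.
Read 'b': S→{S}, A→{C}, C→{C, D}; union {S, C, D}; ε-closure = {S, A, C, D}.
Read 'b': S→{S}, A→{C}, C→{C, D}, D→{B, D}; union {S, B, C, D}; ε-closure = {S, A, B, C, D}.
Read 'c': S→{S}, A→{S}, B→{S, A, C}, C→{D}, D→{A}; now {S, A, C, D}.

{S, A, C, D}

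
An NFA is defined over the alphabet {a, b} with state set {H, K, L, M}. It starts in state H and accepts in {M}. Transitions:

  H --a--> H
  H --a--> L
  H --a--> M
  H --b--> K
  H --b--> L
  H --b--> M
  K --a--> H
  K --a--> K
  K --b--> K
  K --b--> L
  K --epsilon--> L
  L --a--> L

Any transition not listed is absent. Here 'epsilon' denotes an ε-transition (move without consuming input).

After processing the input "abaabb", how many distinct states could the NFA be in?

Start in {H}.
Read 'a': H→{H, L, M}; now {H, L, M}.
Read 'b': H→{K, L, M}, L→∅, M→∅; now {K, L, M}.
Read 'a': K→{H, K}, L→{L}, M→∅; now {H, K, L}.
Read 'a': H→{H, L, M}, K→{H, K}, L→{L}; now {H, K, L, M}.
Read 'b': H→{K, L, M}, K→{K, L}, L→∅, M→∅; now {K, L, M}.
Read 'b': K→{K, L}, L→∅, M→∅; now {K, L}.
That set has 2 states.

2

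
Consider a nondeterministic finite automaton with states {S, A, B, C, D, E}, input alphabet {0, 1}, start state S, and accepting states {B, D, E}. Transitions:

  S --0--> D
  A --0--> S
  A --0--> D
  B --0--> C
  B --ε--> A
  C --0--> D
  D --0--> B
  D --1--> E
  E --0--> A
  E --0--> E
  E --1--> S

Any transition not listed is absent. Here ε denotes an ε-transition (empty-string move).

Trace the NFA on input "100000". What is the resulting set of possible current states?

∅

Start in {S}.
Read '1': {S} → ∅.
The set is empty and remains empty for the remaining 5 symbols.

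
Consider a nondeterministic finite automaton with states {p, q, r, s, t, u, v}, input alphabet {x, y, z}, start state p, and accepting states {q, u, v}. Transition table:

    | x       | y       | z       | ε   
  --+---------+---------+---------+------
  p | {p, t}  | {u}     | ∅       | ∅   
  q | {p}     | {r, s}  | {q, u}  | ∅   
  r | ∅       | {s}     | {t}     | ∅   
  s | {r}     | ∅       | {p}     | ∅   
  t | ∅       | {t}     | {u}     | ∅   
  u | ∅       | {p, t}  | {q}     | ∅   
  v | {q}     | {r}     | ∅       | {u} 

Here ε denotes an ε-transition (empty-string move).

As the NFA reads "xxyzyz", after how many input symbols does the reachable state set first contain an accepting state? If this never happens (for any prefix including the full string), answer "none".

Start in {p}.
Read 'x': p→{p, t}; now {p, t}.
Read 'x': p→{p, t}, t→∅; now {p, t}.
Read 'y': p→{u}, t→{t}; now {t, u}.
None of the earlier sets intersect F, but {t, u} does.

3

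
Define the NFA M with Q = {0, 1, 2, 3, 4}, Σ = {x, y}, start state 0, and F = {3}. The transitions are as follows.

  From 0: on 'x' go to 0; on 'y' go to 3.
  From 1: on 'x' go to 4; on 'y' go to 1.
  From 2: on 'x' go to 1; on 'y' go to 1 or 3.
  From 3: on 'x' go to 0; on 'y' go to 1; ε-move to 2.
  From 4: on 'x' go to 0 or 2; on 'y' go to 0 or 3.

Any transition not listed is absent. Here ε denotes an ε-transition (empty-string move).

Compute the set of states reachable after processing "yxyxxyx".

Start in {0}.
Read 'y': {0} → {2, 3}.
Read 'x': {2, 3} → {0, 1}.
Read 'y': {0, 1} → {1, 2, 3}.
Read 'x': {1, 2, 3} → {0, 1, 4}.
Read 'x': {0, 1, 4} → {0, 2, 4}.
Read 'y': {0, 2, 4} → {0, 1, 2, 3}.
Read 'x': {0, 1, 2, 3} → {0, 1, 4}.

{0, 1, 4}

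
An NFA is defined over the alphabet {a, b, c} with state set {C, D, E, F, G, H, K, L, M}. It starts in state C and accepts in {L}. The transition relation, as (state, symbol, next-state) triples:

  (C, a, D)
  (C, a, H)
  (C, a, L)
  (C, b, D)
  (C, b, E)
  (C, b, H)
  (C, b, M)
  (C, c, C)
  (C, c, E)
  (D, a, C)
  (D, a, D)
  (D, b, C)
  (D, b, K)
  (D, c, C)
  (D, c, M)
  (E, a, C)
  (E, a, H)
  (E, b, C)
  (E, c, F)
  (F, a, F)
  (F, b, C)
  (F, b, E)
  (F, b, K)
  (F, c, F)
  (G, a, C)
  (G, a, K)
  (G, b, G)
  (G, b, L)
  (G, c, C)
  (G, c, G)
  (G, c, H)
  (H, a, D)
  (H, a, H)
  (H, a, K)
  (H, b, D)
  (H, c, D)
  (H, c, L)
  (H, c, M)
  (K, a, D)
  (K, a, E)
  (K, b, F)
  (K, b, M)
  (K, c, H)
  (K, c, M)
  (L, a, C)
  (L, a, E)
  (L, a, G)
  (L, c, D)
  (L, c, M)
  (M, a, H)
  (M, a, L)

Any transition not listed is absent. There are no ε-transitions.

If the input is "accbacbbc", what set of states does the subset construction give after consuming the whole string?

{C, D, E, F, H, L, M}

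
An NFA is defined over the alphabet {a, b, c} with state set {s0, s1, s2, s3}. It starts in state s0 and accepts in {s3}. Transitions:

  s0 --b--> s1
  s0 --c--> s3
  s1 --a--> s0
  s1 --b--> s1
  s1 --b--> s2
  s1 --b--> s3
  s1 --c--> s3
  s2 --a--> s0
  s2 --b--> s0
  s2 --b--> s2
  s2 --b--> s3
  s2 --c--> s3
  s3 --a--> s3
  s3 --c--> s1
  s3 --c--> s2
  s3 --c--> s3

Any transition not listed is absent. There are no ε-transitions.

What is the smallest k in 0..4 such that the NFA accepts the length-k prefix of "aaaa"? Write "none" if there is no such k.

Start in {s0}.
Read 'a': {s0} → ∅.
The set is empty and remains empty for the remaining 3 symbols.
No reachable set along the way intersects F.

none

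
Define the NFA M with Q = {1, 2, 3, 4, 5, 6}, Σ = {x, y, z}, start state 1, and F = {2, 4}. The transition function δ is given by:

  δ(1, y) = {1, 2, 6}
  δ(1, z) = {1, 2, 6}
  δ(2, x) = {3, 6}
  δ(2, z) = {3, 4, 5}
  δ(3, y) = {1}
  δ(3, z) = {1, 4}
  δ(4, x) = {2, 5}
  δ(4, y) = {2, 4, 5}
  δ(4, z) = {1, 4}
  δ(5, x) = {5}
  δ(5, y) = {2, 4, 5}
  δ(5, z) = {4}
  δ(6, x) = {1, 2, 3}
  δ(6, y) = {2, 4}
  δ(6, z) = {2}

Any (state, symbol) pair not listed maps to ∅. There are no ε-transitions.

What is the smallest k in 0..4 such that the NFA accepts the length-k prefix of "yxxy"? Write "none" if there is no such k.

1

Start in {1}.
Read 'y': {1} → {1, 2, 6}.
None of the earlier sets intersect F, but {1, 2, 6} does.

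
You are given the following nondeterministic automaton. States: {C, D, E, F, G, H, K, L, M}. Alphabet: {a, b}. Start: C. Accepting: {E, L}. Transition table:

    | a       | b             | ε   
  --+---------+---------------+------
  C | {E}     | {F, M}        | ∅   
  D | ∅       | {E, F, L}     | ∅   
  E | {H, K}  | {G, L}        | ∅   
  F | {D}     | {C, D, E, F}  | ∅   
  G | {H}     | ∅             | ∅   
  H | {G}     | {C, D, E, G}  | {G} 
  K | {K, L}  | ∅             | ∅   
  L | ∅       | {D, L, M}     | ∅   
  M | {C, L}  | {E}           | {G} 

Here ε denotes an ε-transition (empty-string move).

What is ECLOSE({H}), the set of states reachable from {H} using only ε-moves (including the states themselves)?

{G, H}

Begin with {H}.
ε-move H → G; add G.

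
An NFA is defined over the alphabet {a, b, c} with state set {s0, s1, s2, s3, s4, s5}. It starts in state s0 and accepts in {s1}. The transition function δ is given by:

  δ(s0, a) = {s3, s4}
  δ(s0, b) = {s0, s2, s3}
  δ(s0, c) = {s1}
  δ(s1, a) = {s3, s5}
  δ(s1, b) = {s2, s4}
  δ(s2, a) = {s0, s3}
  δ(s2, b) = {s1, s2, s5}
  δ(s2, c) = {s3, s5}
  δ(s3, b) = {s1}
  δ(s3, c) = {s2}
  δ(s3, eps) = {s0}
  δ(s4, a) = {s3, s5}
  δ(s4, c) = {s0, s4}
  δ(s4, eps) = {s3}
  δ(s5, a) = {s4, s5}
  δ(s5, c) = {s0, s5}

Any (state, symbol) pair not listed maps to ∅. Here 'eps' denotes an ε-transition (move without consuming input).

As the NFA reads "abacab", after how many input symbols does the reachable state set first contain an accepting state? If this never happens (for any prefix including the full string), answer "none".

2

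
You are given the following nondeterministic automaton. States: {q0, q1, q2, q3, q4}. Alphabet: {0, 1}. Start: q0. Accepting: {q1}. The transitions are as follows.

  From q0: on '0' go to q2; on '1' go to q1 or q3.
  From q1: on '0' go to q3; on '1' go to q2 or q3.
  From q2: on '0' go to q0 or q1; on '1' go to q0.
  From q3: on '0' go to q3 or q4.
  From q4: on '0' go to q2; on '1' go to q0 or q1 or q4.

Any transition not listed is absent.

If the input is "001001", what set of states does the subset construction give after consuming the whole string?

{q0, q1, q4}

Start in {q0}.
Read '0': q0→{q2}; now {q2}.
Read '0': q2→{q0, q1}; now {q0, q1}.
Read '1': q0→{q1, q3}, q1→{q2, q3}; now {q1, q2, q3}.
Read '0': q1→{q3}, q2→{q0, q1}, q3→{q3, q4}; now {q0, q1, q3, q4}.
Read '0': q0→{q2}, q1→{q3}, q3→{q3, q4}, q4→{q2}; now {q2, q3, q4}.
Read '1': q2→{q0}, q3→∅, q4→{q0, q1, q4}; now {q0, q1, q4}.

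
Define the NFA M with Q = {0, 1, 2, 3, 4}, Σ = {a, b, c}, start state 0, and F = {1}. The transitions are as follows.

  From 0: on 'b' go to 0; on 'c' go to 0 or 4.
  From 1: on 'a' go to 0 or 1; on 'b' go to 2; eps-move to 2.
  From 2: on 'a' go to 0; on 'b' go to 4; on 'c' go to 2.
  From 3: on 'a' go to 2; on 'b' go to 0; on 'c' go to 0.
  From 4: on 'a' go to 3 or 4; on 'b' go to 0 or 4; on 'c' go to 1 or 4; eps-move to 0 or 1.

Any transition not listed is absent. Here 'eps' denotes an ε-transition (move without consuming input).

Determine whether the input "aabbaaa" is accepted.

No

Start in {0}.
Read 'a': 0→∅; now ∅.
The set is empty and remains empty for the remaining 6 symbols.
The final set ∅ contains no accepting state.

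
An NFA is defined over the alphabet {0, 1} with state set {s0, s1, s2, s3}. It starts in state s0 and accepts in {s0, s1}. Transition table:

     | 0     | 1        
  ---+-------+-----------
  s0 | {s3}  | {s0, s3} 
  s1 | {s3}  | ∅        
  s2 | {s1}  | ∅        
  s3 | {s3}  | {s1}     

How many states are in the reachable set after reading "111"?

Start in {s0}.
Read '1': {s0} → {s0, s3}.
Read '1': {s0, s3} → {s0, s1, s3}.
Read '1': {s0, s1, s3} → {s0, s1, s3}.
That set has 3 states.

3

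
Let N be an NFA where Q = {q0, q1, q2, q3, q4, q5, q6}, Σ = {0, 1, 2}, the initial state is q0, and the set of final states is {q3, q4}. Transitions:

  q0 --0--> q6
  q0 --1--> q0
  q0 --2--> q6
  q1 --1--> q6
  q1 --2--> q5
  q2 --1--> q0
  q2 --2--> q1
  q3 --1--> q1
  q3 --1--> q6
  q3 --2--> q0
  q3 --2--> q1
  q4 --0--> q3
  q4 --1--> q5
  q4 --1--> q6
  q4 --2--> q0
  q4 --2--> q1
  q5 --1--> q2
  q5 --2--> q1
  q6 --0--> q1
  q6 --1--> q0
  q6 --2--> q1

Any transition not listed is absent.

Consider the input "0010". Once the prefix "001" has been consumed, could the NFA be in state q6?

Start in {q0}.
Read '0': {q0} → {q6}.
Read '0': {q6} → {q1}.
Read '1': {q1} → {q6}.
State q6 is in {q6}.

Yes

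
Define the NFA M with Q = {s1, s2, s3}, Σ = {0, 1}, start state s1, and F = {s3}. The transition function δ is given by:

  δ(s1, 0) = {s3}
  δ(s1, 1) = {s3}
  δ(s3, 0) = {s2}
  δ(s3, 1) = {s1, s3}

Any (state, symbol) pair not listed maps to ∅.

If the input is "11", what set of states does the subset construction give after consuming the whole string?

Start in {s1}.
Read '1': s1→{s3}; now {s3}.
Read '1': s3→{s1, s3}; now {s1, s3}.

{s1, s3}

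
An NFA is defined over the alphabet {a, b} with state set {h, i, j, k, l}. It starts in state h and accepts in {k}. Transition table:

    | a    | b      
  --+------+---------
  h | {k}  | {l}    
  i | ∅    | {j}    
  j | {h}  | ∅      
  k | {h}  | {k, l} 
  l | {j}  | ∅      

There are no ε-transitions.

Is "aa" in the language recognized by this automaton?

No

Start in {h}.
Read 'a': h→{k}; now {k}.
Read 'a': k→{h}; now {h}.
The final set {h} contains no accepting state.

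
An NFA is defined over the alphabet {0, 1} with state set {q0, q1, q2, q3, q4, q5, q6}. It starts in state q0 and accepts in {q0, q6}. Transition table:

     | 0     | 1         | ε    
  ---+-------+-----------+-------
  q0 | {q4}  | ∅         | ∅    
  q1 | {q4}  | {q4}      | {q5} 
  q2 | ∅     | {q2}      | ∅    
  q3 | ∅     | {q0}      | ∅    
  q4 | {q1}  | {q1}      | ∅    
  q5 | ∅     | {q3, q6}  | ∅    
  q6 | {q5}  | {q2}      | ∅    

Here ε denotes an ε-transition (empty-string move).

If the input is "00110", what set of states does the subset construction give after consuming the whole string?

{q4}

Start in {q0}.
Read '0': {q0} → {q4}.
Read '0': {q4} → {q1, q5}.
Read '1': {q1, q5} → {q3, q4, q6}.
Read '1': {q3, q4, q6} → {q0, q1, q2, q5}.
Read '0': {q0, q1, q2, q5} → {q4}.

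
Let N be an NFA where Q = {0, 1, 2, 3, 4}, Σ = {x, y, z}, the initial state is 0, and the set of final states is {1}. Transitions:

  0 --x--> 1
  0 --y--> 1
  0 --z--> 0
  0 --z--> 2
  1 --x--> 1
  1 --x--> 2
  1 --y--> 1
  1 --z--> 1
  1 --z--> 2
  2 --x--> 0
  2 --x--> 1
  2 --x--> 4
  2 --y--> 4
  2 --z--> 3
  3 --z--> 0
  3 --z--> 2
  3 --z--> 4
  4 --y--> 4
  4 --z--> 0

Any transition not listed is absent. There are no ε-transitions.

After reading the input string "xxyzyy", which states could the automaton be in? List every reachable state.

Start in {0}.
Read 'x': 0→{1}; now {1}.
Read 'x': 1→{1, 2}; now {1, 2}.
Read 'y': 1→{1}, 2→{4}; now {1, 4}.
Read 'z': 1→{1, 2}, 4→{0}; now {0, 1, 2}.
Read 'y': 0→{1}, 1→{1}, 2→{4}; now {1, 4}.
Read 'y': 1→{1}, 4→{4}; now {1, 4}.

{1, 4}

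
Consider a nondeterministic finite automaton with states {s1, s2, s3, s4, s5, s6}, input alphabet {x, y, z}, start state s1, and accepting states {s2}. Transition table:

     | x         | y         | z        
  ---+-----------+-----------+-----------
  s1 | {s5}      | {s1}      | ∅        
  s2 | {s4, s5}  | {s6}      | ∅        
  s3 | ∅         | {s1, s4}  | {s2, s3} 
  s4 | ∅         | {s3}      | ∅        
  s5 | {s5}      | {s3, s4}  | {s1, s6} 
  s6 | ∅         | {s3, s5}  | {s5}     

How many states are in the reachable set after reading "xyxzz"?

Start in {s1}.
Read 'x': s1→{s5}; now {s5}.
Read 'y': s5→{s3, s4}; now {s3, s4}.
Read 'x': s3→∅, s4→∅; now ∅.
The set is empty and remains empty for the remaining 2 symbols.
That set has 0 states.

0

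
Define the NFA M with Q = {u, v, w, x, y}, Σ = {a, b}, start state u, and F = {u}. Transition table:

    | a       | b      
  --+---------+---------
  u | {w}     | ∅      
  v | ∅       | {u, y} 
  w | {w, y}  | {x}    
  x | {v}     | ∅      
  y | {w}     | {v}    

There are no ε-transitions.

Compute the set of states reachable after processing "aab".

{v, x}

Start in {u}.
Read 'a': {u} → {w}.
Read 'a': {w} → {w, y}.
Read 'b': {w, y} → {v, x}.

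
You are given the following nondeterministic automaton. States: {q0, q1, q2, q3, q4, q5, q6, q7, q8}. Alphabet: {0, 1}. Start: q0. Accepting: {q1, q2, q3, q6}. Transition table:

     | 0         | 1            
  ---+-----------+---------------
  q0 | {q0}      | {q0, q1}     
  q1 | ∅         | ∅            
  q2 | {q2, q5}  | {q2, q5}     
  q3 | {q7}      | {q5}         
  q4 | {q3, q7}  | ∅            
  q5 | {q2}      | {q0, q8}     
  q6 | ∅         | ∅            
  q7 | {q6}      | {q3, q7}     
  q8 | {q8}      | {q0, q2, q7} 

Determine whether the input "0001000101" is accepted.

Yes

Start in {q0}.
Read '0': q0→{q0}; now {q0}.
Read '0': q0→{q0}; now {q0}.
Read '0': q0→{q0}; now {q0}.
Read '1': q0→{q0, q1}; now {q0, q1}.
Read '0': q0→{q0}, q1→∅; now {q0}.
Read '0': q0→{q0}; now {q0}.
Read '0': q0→{q0}; now {q0}.
Read '1': q0→{q0, q1}; now {q0, q1}.
Read '0': q0→{q0}, q1→∅; now {q0}.
Read '1': q0→{q0, q1}; now {q0, q1}.
The final set {q0, q1} contains the accepting state q1.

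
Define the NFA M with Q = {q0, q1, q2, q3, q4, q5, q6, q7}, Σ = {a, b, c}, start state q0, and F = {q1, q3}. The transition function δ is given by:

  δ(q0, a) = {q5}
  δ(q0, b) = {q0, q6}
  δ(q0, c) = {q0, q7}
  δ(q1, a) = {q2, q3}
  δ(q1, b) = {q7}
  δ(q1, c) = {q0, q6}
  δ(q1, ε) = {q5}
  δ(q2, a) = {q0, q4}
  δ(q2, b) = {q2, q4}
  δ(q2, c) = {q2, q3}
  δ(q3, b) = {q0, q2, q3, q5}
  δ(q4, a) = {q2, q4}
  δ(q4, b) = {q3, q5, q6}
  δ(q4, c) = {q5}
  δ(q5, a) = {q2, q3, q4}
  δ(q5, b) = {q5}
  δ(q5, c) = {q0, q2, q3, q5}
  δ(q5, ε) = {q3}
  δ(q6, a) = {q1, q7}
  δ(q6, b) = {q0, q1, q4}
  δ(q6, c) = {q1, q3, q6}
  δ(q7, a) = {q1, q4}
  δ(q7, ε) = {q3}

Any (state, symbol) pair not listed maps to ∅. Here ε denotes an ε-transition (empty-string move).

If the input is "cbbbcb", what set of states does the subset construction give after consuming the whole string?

{q0, q1, q2, q3, q4, q5, q6, q7}

Start in {q0}.
Read 'c': {q0} → {q0, q3, q7}.
Read 'b': {q0, q3, q7} → {q0, q2, q3, q5, q6}.
Read 'b': {q0, q2, q3, q5, q6} → {q0, q1, q2, q3, q4, q5, q6}.
Read 'b': {q0, q1, q2, q3, q4, q5, q6} → {q0, q1, q2, q3, q4, q5, q6, q7}.
Read 'c': {q0, q1, q2, q3, q4, q5, q6, q7} → {q0, q1, q2, q3, q5, q6, q7}.
Read 'b': {q0, q1, q2, q3, q5, q6, q7} → {q0, q1, q2, q3, q4, q5, q6, q7}.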